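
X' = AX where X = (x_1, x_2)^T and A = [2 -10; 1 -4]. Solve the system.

x_1(t) = 3c_1e^(-t)sin(t) + c_1e^(-t)cos(t) + c_2e^(-t)sin(t) - 3c_2e^(-t)cos(t), x_2(t) = c_1e^(-t)sin(t) - c_2e^(-t)cos(t)

Coefficient matrix A = [[2, -10], [1, -4]].
Characteristic polynomial det(A - λI) = λ^2 + 2λ + 2 = 0.
Eigenvalues λ = -1 ± i (complex conjugate pair).
For λ=-1+i: an eigenvector is (1,0) - i(3,1) = (1 - 3i, 0 - i).
A real fundamental pair from Re and Im of e^((-1+i)t)v: X_1 = e^(-t)(cos(t)·(1,0) + sin(t)·(3,1)), X_2 = e^(-t)(sin(t)·(1,0) - cos(t)·(3,1)).
General solution: c_1X_1 + c_2X_2.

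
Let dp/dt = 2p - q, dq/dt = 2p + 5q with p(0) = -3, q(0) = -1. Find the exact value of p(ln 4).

576

A = [[2,-1],[2,5]]; eigenvalues λ = 4, 3.
Eigenvectors: (1,-2) for λ=4, (1,-1) for λ=3.
From the initial condition, c_1 = 4, c_2 = -7.
p(ln 4) = (4)(4^4)(1) + (-7)(4^3)(1) = 576.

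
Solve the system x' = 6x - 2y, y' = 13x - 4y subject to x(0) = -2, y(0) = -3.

x(t) = -4e^(t)sin(t) - 2e^(t)cos(t), y(t) = -11e^(t)sin(t) - 3e^(t)cos(t)

Coefficient matrix A = [[6, -2], [13, -4]].
Characteristic polynomial det(A - λI) = λ^2 - 2λ + 2 = 0.
Eigenvalues λ = 1 ± i (complex conjugate pair).
For λ=1+i: an eigenvector is (-1,-2) - i(-1,-3) = (-1 + i, -2 + 3i).
A real fundamental pair from Re and Im of e^((1+i)t)v: X_1 = e^(t)(cos(t)·(-1,-2) + sin(t)·(-1,-3)), X_2 = e^(t)(sin(t)·(-1,-2) - cos(t)·(-1,-3)).
General solution: K_1X_1 + K_2X_2.
Applying x(0)=-2, y(0)=-3 gives K_1=3, K_2=1.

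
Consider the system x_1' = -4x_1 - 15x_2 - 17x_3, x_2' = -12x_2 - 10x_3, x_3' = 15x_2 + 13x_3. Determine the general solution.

Coefficient matrix A = [[-4, -15, -17], [0, -12, -10], [0, 15, 13]].
det(A - λI) = 0 gives eigenvalues λ = -4, 3, -2.
For λ=-4: eigenvector (1,0,0).
For λ=3: eigenvector (-3,-2,3).
For λ=-2: eigenvector (1,1,-1).
General solution: C_1e^(-4t)(1,0,0) + C_2e^(3t)(-3,-2,3) + C_3e^(-2t)(1,1,-1).

x_1(t) = C_1e^(-4t) - 3C_2e^(3t) + C_3e^(-2t), x_2(t) = -2C_2e^(3t) + C_3e^(-2t), x_3(t) = 3C_2e^(3t) - C_3e^(-2t)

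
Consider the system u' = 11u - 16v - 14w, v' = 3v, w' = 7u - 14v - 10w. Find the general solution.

u(t) = 2C_1e^(3t) - C_2e^(-3t) + 2C_3e^(4t), v(t) = C_1e^(3t), w(t) = -C_2e^(-3t) + C_3e^(4t)

Coefficient matrix A = [[11, -16, -14], [0, 3, 0], [7, -14, -10]].
det(A - λI) = 0 gives eigenvalues λ = 3, -3, 4.
For λ=3: eigenvector (2,1,0).
For λ=-3: eigenvector (-1,0,-1).
For λ=4: eigenvector (2,0,1).
General solution: C_1e^(3t)(2,1,0) + C_2e^(-3t)(-1,0,-1) + C_3e^(4t)(2,0,1).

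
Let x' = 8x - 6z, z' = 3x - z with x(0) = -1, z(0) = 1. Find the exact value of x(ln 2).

-116

A = [[8,-6],[3,-1]]; eigenvalues λ = 2, 5.
Eigenvectors: (-1,-1) for λ=2, (-2,-1) for λ=5.
From the initial condition, c_1 = -3, c_2 = 2.
x(ln 2) = (-3)(2^2)(-1) + (2)(2^5)(-2) = -116.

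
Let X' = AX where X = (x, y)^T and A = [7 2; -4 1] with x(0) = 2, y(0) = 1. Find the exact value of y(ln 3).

A = [[7,2],[-4,1]]; eigenvalues λ = 5, 3.
Eigenvectors: (-1,1) for λ=5, (-1,2) for λ=3.
From the initial condition, c_1 = -5, c_2 = 3.
y(ln 3) = (-5)(3^5)(1) + (3)(3^3)(2) = -1053.

-1053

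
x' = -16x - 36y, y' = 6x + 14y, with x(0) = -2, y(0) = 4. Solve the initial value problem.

Coefficient matrix A = [[-16, -36], [6, 14]].
Characteristic polynomial det(A - λI) = λ^2 + 2λ - 8 = 0.
Eigenvalues λ = -4, 2.
For λ=-4: (A-λI) row 1 is [-12, -36], so an eigenvector is (3, -1).
For λ=2: (A-λI) row 1 is [-18, -36], so an eigenvector is (-2, 1).
General solution: C_1e^(-4t)(3,-1) + C_2e^(2t)(-2,1).
Applying x(0)=-2, y(0)=4 gives C_1=6, C_2=10.

x(t) = -20e^(2t) + 18e^(-4t), y(t) = 10e^(2t) - 6e^(-4t)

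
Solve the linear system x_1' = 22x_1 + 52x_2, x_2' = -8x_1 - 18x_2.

x_1(t) = -2K_1e^(2t)sin(4t) - 3K_1e^(2t)cos(4t) - 3K_2e^(2t)sin(4t) + 2K_2e^(2t)cos(4t), x_2(t) = K_1e^(2t)sin(4t) + K_1e^(2t)cos(4t) + K_2e^(2t)sin(4t) - K_2e^(2t)cos(4t)

Coefficient matrix A = [[22, 52], [-8, -18]].
Characteristic polynomial det(A - λI) = λ^2 - 4λ + 20 = 0.
Eigenvalues λ = 2 ± 4i (complex conjugate pair).
For λ=2+4i: an eigenvector is (-3,1) - i(-2,1) = (-3 + 2i, 1 - i).
A real fundamental pair from Re and Im of e^((2+4i)t)v: X_1 = e^(2t)(cos(4t)·(-3,1) + sin(4t)·(-2,1)), X_2 = e^(2t)(sin(4t)·(-3,1) - cos(4t)·(-2,1)).
General solution: K_1X_1 + K_2X_2.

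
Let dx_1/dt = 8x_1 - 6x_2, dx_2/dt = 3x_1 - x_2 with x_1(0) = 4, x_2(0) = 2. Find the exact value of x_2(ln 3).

A = [[8,-6],[3,-1]]; eigenvalues λ = 2, 5.
Eigenvectors: (1,1) for λ=2, (2,1) for λ=5.
From the initial condition, c_1 = 0, c_2 = 2.
x_2(ln 3) = (0)(3^2)(1) + (2)(3^5)(1) = 486.

486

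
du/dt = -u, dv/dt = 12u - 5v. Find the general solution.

u(t) = -K_1e^(-t), v(t) = -3K_1e^(-t) + K_2e^(-5t)

Coefficient matrix A = [[-1, 0], [12, -5]].
Characteristic polynomial det(A - λI) = λ^2 + 6λ + 5 = 0.
Eigenvalues λ = -1, -5.
For λ=-1: (A-λI) row 2 is [12, -4], so an eigenvector is (-1, -3).
For λ=-5: (A-λI) row 1 is [4, 0], so an eigenvector is (0, 1).
General solution: K_1e^(-t)(-1,-3) + K_2e^(-5t)(0,1).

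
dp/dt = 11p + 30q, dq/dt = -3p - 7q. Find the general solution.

p(t) = -c_1e^(2t)sin(3t) + 3c_1e^(2t)cos(3t) + 3c_2e^(2t)sin(3t) + c_2e^(2t)cos(3t), q(t) = -c_1e^(2t)cos(3t) - c_2e^(2t)sin(3t)

Coefficient matrix A = [[11, 30], [-3, -7]].
Characteristic polynomial det(A - λI) = λ^2 - 4λ + 13 = 0.
Eigenvalues λ = 2 ± 3i (complex conjugate pair).
For λ=2+3i: an eigenvector is (3,-1) - i(-1,0) = (3 + i, -1).
A real fundamental pair from Re and Im of e^((2+3i)t)v: X_1 = e^(2t)(cos(3t)·(3,-1) + sin(3t)·(-1,0)), X_2 = e^(2t)(sin(3t)·(3,-1) - cos(3t)·(-1,0)).
General solution: c_1X_1 + c_2X_2.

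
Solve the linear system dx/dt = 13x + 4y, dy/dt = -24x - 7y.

Coefficient matrix A = [[13, 4], [-24, -7]].
Characteristic polynomial det(A - λI) = λ^2 - 6λ + 5 = 0.
Eigenvalues λ = 5, 1.
For λ=5: (A-λI) row 1 is [8, 4], so an eigenvector is (-1, 2).
For λ=1: (A-λI) row 1 is [12, 4], so an eigenvector is (-1, 3).
General solution: C_1e^(5t)(-1,2) + C_2e^(t)(-1,3).

x(t) = -C_1e^(5t) - C_2e^(t), y(t) = 2C_1e^(5t) + 3C_2e^(t)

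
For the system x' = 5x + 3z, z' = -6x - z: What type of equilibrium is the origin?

unstable spiral

A = [[5,3],[-6,-1]]; det(A-λI) = λ^2 - 4λ + 13.
λ = 2 ± 3i: positive real part.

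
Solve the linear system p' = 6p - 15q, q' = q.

p(t) = 3c_1e^(t) + c_2e^(6t), q(t) = c_1e^(t)

Coefficient matrix A = [[6, -15], [0, 1]].
Characteristic polynomial det(A - λI) = λ^2 - 7λ + 6 = 0.
Eigenvalues λ = 1, 6.
For λ=1: (A-λI) row 1 is [5, -15], so an eigenvector is (3, 1).
For λ=6: (A-λI) row 1 is [0, -15], so an eigenvector is (1, 0).
General solution: c_1e^(t)(3,1) + c_2e^(6t)(1,0).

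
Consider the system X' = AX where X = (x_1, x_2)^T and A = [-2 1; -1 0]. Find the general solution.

Coefficient matrix A = [[-2, 1], [-1, 0]].
Characteristic polynomial det(A - λI) = λ^2 + 2λ + 1 = 0.
Single eigenvalue λ = -1 with algebraic multiplicity 2.
Eigenvector v = (-1,-1); generalized eigenvector w with (A-λI)w=v is (-1,-2).
General solution: e^(-t)[K_1·v + K_2·(t·v + w)].

x_1(t) = -K_1e^(-t) - K_2te^(-t) - K_2e^(-t), x_2(t) = -K_1e^(-t) - K_2te^(-t) - 2K_2e^(-t)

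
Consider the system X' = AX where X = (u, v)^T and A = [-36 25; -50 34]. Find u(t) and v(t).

u(t) = -2C_1e^(-t)sin(5t) + C_1e^(-t)cos(5t) + C_2e^(-t)sin(5t) + 2C_2e^(-t)cos(5t), v(t) = -3C_1e^(-t)sin(5t) + C_1e^(-t)cos(5t) + C_2e^(-t)sin(5t) + 3C_2e^(-t)cos(5t)

Coefficient matrix A = [[-36, 25], [-50, 34]].
Characteristic polynomial det(A - λI) = λ^2 + 2λ + 26 = 0.
Eigenvalues λ = -1 ± 5i (complex conjugate pair).
For λ=-1+5i: an eigenvector is (1,1) - i(-2,-3) = (1 + 2i, 1 + 3i).
A real fundamental pair from Re and Im of e^((-1+5i)t)v: X_1 = e^(-t)(cos(5t)·(1,1) + sin(5t)·(-2,-3)), X_2 = e^(-t)(sin(5t)·(1,1) - cos(5t)·(-2,-3)).
General solution: C_1X_1 + C_2X_2.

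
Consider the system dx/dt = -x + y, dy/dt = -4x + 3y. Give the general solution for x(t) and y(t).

Coefficient matrix A = [[-1, 1], [-4, 3]].
Characteristic polynomial det(A - λI) = λ^2 - 2λ + 1 = 0.
Single eigenvalue λ = 1 with algebraic multiplicity 2.
Eigenvector v = (1,2); generalized eigenvector w with (A-λI)w=v is (-1,-1).
General solution: e^(t)[C_1·v + C_2·(t·v + w)].

x(t) = C_1e^(t) + C_2te^(t) - C_2e^(t), y(t) = 2C_1e^(t) + 2C_2te^(t) - C_2e^(t)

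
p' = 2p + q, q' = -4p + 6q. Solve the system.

Coefficient matrix A = [[2, 1], [-4, 6]].
Characteristic polynomial det(A - λI) = λ^2 - 8λ + 16 = 0.
Single eigenvalue λ = 4 with algebraic multiplicity 2.
Eigenvector v = (1,2); generalized eigenvector w with (A-λI)w=v is (-2,-3).
General solution: e^(4t)[c_1·v + c_2·(t·v + w)].

p(t) = c_1e^(4t) + c_2te^(4t) - 2c_2e^(4t), q(t) = 2c_1e^(4t) + 2c_2te^(4t) - 3c_2e^(4t)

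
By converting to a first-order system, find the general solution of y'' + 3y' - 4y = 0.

Let x_1 = y, x_2 = y'. Then x_1' = x_2 and x_2' = 4x_1 - 3x_2.
A = [[0,1],[4,-3]]; det(A-λI) = λ^2 + 3λ - 4.
Eigenvalues λ = 1, -4 with eigenvectors (1,1), (1,-4).

y(t) = C_1e^(t) + C_2e^(-4t)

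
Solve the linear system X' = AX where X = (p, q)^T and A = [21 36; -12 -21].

p(t) = 2C_1e^(3t) + 3C_2e^(-3t), q(t) = -C_1e^(3t) - 2C_2e^(-3t)

Coefficient matrix A = [[21, 36], [-12, -21]].
Characteristic polynomial det(A - λI) = λ^2 - 9 = 0.
Eigenvalues λ = 3, -3.
For λ=3: (A-λI) row 1 is [18, 36], so an eigenvector is (2, -1).
For λ=-3: (A-λI) row 1 is [24, 36], so an eigenvector is (3, -2).
General solution: C_1e^(3t)(2,-1) + C_2e^(-3t)(3,-2).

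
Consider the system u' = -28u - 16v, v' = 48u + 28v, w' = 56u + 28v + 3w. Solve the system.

u(t) = K_1e^(4t) + 2K_3e^(-4t), v(t) = -2K_1e^(4t) - 3K_3e^(-4t), w(t) = K_2e^(3t) - 4K_3e^(-4t)

Coefficient matrix A = [[-28, -16, 0], [48, 28, 0], [56, 28, 3]].
det(A - λI) = 0 gives eigenvalues λ = 4, 3, -4.
For λ=4: eigenvector (1,-2,0).
For λ=3: eigenvector (0,0,1).
For λ=-4: eigenvector (2,-3,-4).
General solution: K_1e^(4t)(1,-2,0) + K_2e^(3t)(0,0,1) + K_3e^(-4t)(2,-3,-4).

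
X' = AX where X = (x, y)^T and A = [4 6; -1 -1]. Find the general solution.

Coefficient matrix A = [[4, 6], [-1, -1]].
Characteristic polynomial det(A - λI) = λ^2 - 3λ + 2 = 0.
Eigenvalues λ = 2, 1.
For λ=2: (A-λI) row 1 is [2, 6], so an eigenvector is (-3, 1).
For λ=1: (A-λI) row 1 is [3, 6], so an eigenvector is (2, -1).
General solution: c_1e^(2t)(-3,1) + c_2e^(t)(2,-1).

x(t) = -3c_1e^(2t) + 2c_2e^(t), y(t) = c_1e^(2t) - c_2e^(t)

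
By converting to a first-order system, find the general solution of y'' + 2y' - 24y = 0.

y(t) = c_1e^(-6t) + c_2e^(4t)

Let x_1 = y, x_2 = y'. Then x_1' = x_2 and x_2' = 24x_1 - 2x_2.
A = [[0,1],[24,-2]]; det(A-λI) = λ^2 + 2λ - 24.
Eigenvalues λ = -6, 4 with eigenvectors (1,-6), (1,4).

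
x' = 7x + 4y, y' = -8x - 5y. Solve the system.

Coefficient matrix A = [[7, 4], [-8, -5]].
Characteristic polynomial det(A - λI) = λ^2 - 2λ - 3 = 0.
Eigenvalues λ = -1, 3.
For λ=-1: (A-λI) row 1 is [8, 4], so an eigenvector is (-1, 2).
For λ=3: (A-λI) row 1 is [4, 4], so an eigenvector is (-1, 1).
General solution: c_1e^(-t)(-1,2) + c_2e^(3t)(-1,1).

x(t) = -c_1e^(-t) - c_2e^(3t), y(t) = 2c_1e^(-t) + c_2e^(3t)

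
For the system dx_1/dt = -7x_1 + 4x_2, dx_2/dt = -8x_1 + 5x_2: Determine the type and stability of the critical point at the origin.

saddle

A = [[-7,4],[-8,5]]; det(A-λI) = λ^2 + 2λ - 3.
λ = -3, 1: opposite signs.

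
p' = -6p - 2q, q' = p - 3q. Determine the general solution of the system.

Coefficient matrix A = [[-6, -2], [1, -3]].
Characteristic polynomial det(A - λI) = λ^2 + 9λ + 20 = 0.
Eigenvalues λ = -4, -5.
For λ=-4: (A-λI) row 1 is [-2, -2], so an eigenvector is (-1, 1).
For λ=-5: (A-λI) row 1 is [-1, -2], so an eigenvector is (2, -1).
General solution: C_1e^(-4t)(-1,1) + C_2e^(-5t)(2,-1).

p(t) = -C_1e^(-4t) + 2C_2e^(-5t), q(t) = C_1e^(-4t) - C_2e^(-5t)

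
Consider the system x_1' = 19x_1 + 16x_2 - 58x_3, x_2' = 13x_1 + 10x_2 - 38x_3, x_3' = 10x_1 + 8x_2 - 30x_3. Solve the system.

Coefficient matrix A = [[19, 16, -58], [13, 10, -38], [10, 8, -30]].
det(A - λI) = 0 gives eigenvalues λ = -2, 2, -1.
For λ=-2: eigenvector (2,1,1).
For λ=2: eigenvector (4,3,2).
For λ=-1: eigenvector (5,1,2).
General solution: C_1e^(-2t)(2,1,1) + C_2e^(2t)(4,3,2) + C_3e^(-t)(5,1,2).

x_1(t) = 2C_1e^(-2t) + 4C_2e^(2t) + 5C_3e^(-t), x_2(t) = C_1e^(-2t) + 3C_2e^(2t) + C_3e^(-t), x_3(t) = C_1e^(-2t) + 2C_2e^(2t) + 2C_3e^(-t)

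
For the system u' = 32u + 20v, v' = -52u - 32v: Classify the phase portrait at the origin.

center

A = [[32,20],[-52,-32]]; det(A-λI) = λ^2 + 16.
λ = 0 ± 4i: zero real part.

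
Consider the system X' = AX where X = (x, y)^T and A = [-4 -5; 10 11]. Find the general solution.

x(t) = -K_1e^(t) + K_2e^(6t), y(t) = K_1e^(t) - 2K_2e^(6t)

Coefficient matrix A = [[-4, -5], [10, 11]].
Characteristic polynomial det(A - λI) = λ^2 - 7λ + 6 = 0.
Eigenvalues λ = 1, 6.
For λ=1: (A-λI) row 1 is [-5, -5], so an eigenvector is (-1, 1).
For λ=6: (A-λI) row 1 is [-10, -5], so an eigenvector is (1, -2).
General solution: K_1e^(t)(-1,1) + K_2e^(6t)(1,-2).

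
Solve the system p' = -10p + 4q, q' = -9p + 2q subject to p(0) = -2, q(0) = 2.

p(t) = 20te^(-4t) - 2e^(-4t), q(t) = 30te^(-4t) + 2e^(-4t)

Coefficient matrix A = [[-10, 4], [-9, 2]].
Characteristic polynomial det(A - λI) = λ^2 + 8λ + 16 = 0.
Single eigenvalue λ = -4 with algebraic multiplicity 2.
Eigenvector v = (2,3); generalized eigenvector w with (A-λI)w=v is (-1,-1).
General solution: e^(-4t)[K_1·v + K_2·(t·v + w)].
Applying p(0)=-2, q(0)=2 gives K_1=4, K_2=10.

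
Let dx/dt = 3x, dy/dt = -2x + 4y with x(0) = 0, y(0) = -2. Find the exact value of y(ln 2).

-32

A = [[3,0],[-2,4]]; eigenvalues λ = 3, 4.
Eigenvectors: (1,2) for λ=3, (0,-1) for λ=4.
From the initial condition, c_1 = 0, c_2 = 2.
y(ln 2) = (0)(2^3)(2) + (2)(2^4)(-1) = -32.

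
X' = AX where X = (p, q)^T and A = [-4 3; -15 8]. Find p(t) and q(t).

p(t) = -C_1e^(2t)sin(3t) + C_2e^(2t)cos(3t), q(t) = -2C_1e^(2t)sin(3t) - C_1e^(2t)cos(3t) - C_2e^(2t)sin(3t) + 2C_2e^(2t)cos(3t)

Coefficient matrix A = [[-4, 3], [-15, 8]].
Characteristic polynomial det(A - λI) = λ^2 - 4λ + 13 = 0.
Eigenvalues λ = 2 ± 3i (complex conjugate pair).
For λ=2+3i: an eigenvector is (0,-1) - i(-1,-2) = (0 + i, -1 + 2i).
A real fundamental pair from Re and Im of e^((2+3i)t)v: X_1 = e^(2t)(cos(3t)·(0,-1) + sin(3t)·(-1,-2)), X_2 = e^(2t)(sin(3t)·(0,-1) - cos(3t)·(-1,-2)).
General solution: C_1X_1 + C_2X_2.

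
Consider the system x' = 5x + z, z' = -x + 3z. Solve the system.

x(t) = -K_1e^(4t) - K_2te^(4t) + 2K_2e^(4t), z(t) = K_1e^(4t) + K_2te^(4t) - 3K_2e^(4t)

Coefficient matrix A = [[5, 1], [-1, 3]].
Characteristic polynomial det(A - λI) = λ^2 - 8λ + 16 = 0.
Single eigenvalue λ = 4 with algebraic multiplicity 2.
Eigenvector v = (-1,1); generalized eigenvector w with (A-λI)w=v is (2,-3).
General solution: e^(4t)[K_1·v + K_2·(t·v + w)].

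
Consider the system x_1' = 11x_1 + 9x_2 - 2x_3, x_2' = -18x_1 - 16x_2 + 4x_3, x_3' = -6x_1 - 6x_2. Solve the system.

x_1(t) = -K_1e^(-3t) + 2K_2e^(-4t) - K_3e^(2t), x_2(t) = 2K_1e^(-3t) - 4K_2e^(-4t) + K_3e^(2t), x_3(t) = 2K_1e^(-3t) - 3K_2e^(-4t)

Coefficient matrix A = [[11, 9, -2], [-18, -16, 4], [-6, -6, 0]].
det(A - λI) = 0 gives eigenvalues λ = -3, -4, 2.
For λ=-3: eigenvector (-1,2,2).
For λ=-4: eigenvector (2,-4,-3).
For λ=2: eigenvector (-1,1,0).
General solution: K_1e^(-3t)(-1,2,2) + K_2e^(-4t)(2,-4,-3) + K_3e^(2t)(-1,1,0).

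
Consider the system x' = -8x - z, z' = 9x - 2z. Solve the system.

x(t) = -K_1e^(-5t) - K_2te^(-5t), z(t) = 3K_1e^(-5t) + 3K_2te^(-5t) + K_2e^(-5t)

Coefficient matrix A = [[-8, -1], [9, -2]].
Characteristic polynomial det(A - λI) = λ^2 + 10λ + 25 = 0.
Single eigenvalue λ = -5 with algebraic multiplicity 2.
Eigenvector v = (-1,3); generalized eigenvector w with (A-λI)w=v is (0,1).
General solution: e^(-5t)[K_1·v + K_2·(t·v + w)].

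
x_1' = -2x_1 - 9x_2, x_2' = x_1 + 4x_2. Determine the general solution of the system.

x_1(t) = 3c_1e^(t) + 3c_2te^(t) - c_2e^(t), x_2(t) = -c_1e^(t) - c_2te^(t)

Coefficient matrix A = [[-2, -9], [1, 4]].
Characteristic polynomial det(A - λI) = λ^2 - 2λ + 1 = 0.
Single eigenvalue λ = 1 with algebraic multiplicity 2.
Eigenvector v = (3,-1); generalized eigenvector w with (A-λI)w=v is (-1,0).
General solution: e^(t)[c_1·v + c_2·(t·v + w)].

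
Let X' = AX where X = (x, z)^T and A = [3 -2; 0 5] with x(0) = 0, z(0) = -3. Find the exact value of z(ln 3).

-729

A = [[3,-2],[0,5]]; eigenvalues λ = 5, 3.
Eigenvectors: (-1,1) for λ=5, (1,0) for λ=3.
From the initial condition, c_1 = -3, c_2 = -3.
z(ln 3) = (-3)(3^5)(1) + (-3)(3^3)(0) = -729.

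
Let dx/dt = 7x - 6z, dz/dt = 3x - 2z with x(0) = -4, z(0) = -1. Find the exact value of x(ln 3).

A = [[7,-6],[3,-2]]; eigenvalues λ = 1, 4.
Eigenvectors: (-1,-1) for λ=1, (2,1) for λ=4.
From the initial condition, c_1 = -2, c_2 = -3.
x(ln 3) = (-2)(3^1)(-1) + (-3)(3^4)(2) = -480.

-480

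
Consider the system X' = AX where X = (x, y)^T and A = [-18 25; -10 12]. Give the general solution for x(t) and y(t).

Coefficient matrix A = [[-18, 25], [-10, 12]].
Characteristic polynomial det(A - λI) = λ^2 + 6λ + 34 = 0.
Eigenvalues λ = -3 ± 5i (complex conjugate pair).
For λ=-3+5i: an eigenvector is (-1,-1) - i(-2,-1) = (-1 + 2i, -1 + i).
A real fundamental pair from Re and Im of e^((-3+5i)t)v: X_1 = e^(-3t)(cos(5t)·(-1,-1) + sin(5t)·(-2,-1)), X_2 = e^(-3t)(sin(5t)·(-1,-1) - cos(5t)·(-2,-1)).
General solution: K_1X_1 + K_2X_2.

x(t) = -2K_1e^(-3t)sin(5t) - K_1e^(-3t)cos(5t) - K_2e^(-3t)sin(5t) + 2K_2e^(-3t)cos(5t), y(t) = -K_1e^(-3t)sin(5t) - K_1e^(-3t)cos(5t) - K_2e^(-3t)sin(5t) + K_2e^(-3t)cos(5t)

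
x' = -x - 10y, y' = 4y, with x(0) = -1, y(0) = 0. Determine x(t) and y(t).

x(t) = -e^(-t), y(t) = 0

Coefficient matrix A = [[-1, -10], [0, 4]].
Characteristic polynomial det(A - λI) = λ^2 - 3λ - 4 = 0.
Eigenvalues λ = 4, -1.
For λ=4: (A-λI) row 1 is [-5, -10], so an eigenvector is (-2, 1).
For λ=-1: (A-λI) row 1 is [0, -10], so an eigenvector is (-1, 0).
General solution: C_1e^(4t)(-2,1) + C_2e^(-t)(-1,0).
Applying x(0)=-1, y(0)=0 gives C_1=0, C_2=1.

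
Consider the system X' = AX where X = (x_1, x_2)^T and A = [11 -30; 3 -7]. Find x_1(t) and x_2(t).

Coefficient matrix A = [[11, -30], [3, -7]].
Characteristic polynomial det(A - λI) = λ^2 - 4λ + 13 = 0.
Eigenvalues λ = 2 ± 3i (complex conjugate pair).
For λ=2+3i: an eigenvector is (1,0) - i(3,1) = (1 - 3i, 0 - i).
A real fundamental pair from Re and Im of e^((2+3i)t)v: X_1 = e^(2t)(cos(3t)·(1,0) + sin(3t)·(3,1)), X_2 = e^(2t)(sin(3t)·(1,0) - cos(3t)·(3,1)).
General solution: C_1X_1 + C_2X_2.

x_1(t) = 3C_1e^(2t)sin(3t) + C_1e^(2t)cos(3t) + C_2e^(2t)sin(3t) - 3C_2e^(2t)cos(3t), x_2(t) = C_1e^(2t)sin(3t) - C_2e^(2t)cos(3t)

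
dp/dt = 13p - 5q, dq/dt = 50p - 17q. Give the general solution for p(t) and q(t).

Coefficient matrix A = [[13, -5], [50, -17]].
Characteristic polynomial det(A - λI) = λ^2 + 4λ + 29 = 0.
Eigenvalues λ = -2 ± 5i (complex conjugate pair).
For λ=-2+5i: an eigenvector is (1,3) - i(0,1) = (1, 3 - i).
A real fundamental pair from Re and Im of e^((-2+5i)t)v: X_1 = e^(-2t)(cos(5t)·(1,3) + sin(5t)·(0,1)), X_2 = e^(-2t)(sin(5t)·(1,3) - cos(5t)·(0,1)).
General solution: K_1X_1 + K_2X_2.

p(t) = K_1e^(-2t)cos(5t) + K_2e^(-2t)sin(5t), q(t) = K_1e^(-2t)sin(5t) + 3K_1e^(-2t)cos(5t) + 3K_2e^(-2t)sin(5t) - K_2e^(-2t)cos(5t)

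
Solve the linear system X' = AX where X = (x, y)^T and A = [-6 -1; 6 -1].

x(t) = K_1e^(-4t) + K_2e^(-3t), y(t) = -2K_1e^(-4t) - 3K_2e^(-3t)

Coefficient matrix A = [[-6, -1], [6, -1]].
Characteristic polynomial det(A - λI) = λ^2 + 7λ + 12 = 0.
Eigenvalues λ = -4, -3.
For λ=-4: (A-λI) row 1 is [-2, -1], so an eigenvector is (1, -2).
For λ=-3: (A-λI) row 1 is [-3, -1], so an eigenvector is (1, -3).
General solution: K_1e^(-4t)(1,-2) + K_2e^(-3t)(1,-3).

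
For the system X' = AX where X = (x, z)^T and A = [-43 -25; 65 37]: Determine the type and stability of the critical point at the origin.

stable spiral

A = [[-43,-25],[65,37]]; det(A-λI) = λ^2 + 6λ + 34.
λ = -3 ± 5i: negative real part.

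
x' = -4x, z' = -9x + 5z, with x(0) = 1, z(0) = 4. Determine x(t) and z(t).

Coefficient matrix A = [[-4, 0], [-9, 5]].
Characteristic polynomial det(A - λI) = λ^2 - λ - 20 = 0.
Eigenvalues λ = -4, 5.
For λ=-4: (A-λI) row 2 is [-9, 9], so an eigenvector is (-1, -1).
For λ=5: (A-λI) row 1 is [-9, 0], so an eigenvector is (0, 1).
General solution: K_1e^(-4t)(-1,-1) + K_2e^(5t)(0,1).
Applying x(0)=1, z(0)=4 gives K_1=-1, K_2=3.

x(t) = e^(-4t), z(t) = 3e^(5t) + e^(-4t)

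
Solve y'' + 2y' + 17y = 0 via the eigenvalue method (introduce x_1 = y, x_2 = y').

Let x_1 = y, x_2 = y'. Then x_1' = x_2 and x_2' = -17x_1 - 2x_2.
A = [[0,1],[-17,-2]]; det(A-λI) = λ^2 + 2λ + 17.
Eigenvalues λ = -1 ± 4i.

y(t) = c_1e^(-t)cos(4t) + c_2e^(-t)sin(4t)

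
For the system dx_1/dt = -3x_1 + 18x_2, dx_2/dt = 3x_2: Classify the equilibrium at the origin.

A = [[-3,18],[0,3]]; det(A-λI) = λ^2 - 9.
λ = 3, -3: opposite signs.

saddle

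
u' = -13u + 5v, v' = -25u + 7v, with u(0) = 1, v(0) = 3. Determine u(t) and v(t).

Coefficient matrix A = [[-13, 5], [-25, 7]].
Characteristic polynomial det(A - λI) = λ^2 + 6λ + 34 = 0.
Eigenvalues λ = -3 ± 5i (complex conjugate pair).
For λ=-3+5i: an eigenvector is (-1,-2) - i(0,1) = (-1, -2 - i).
A real fundamental pair from Re and Im of e^((-3+5i)t)v: X_1 = e^(-3t)(cos(5t)·(-1,-2) + sin(5t)·(0,1)), X_2 = e^(-3t)(sin(5t)·(-1,-2) - cos(5t)·(0,1)).
General solution: K_1X_1 + K_2X_2.
Applying u(0)=1, v(0)=3 gives K_1=-1, K_2=-1.

u(t) = e^(-3t)sin(5t) + e^(-3t)cos(5t), v(t) = e^(-3t)sin(5t) + 3e^(-3t)cos(5t)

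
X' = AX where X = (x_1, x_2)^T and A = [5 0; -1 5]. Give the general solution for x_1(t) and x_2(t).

Coefficient matrix A = [[5, 0], [-1, 5]].
Characteristic polynomial det(A - λI) = λ^2 - 10λ + 25 = 0.
Single eigenvalue λ = 5 with algebraic multiplicity 2.
Eigenvector v = (0,-1); generalized eigenvector w with (A-λI)w=v is (1,-2).
General solution: e^(5t)[c_1·v + c_2·(t·v + w)].

x_1(t) = c_2e^(5t), x_2(t) = -c_1e^(5t) - c_2te^(5t) - 2c_2e^(5t)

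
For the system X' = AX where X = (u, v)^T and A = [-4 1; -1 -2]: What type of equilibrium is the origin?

stable improper node

A = [[-4,1],[-1,-2]]; det(A-λI) = λ^2 + 6λ + 9.
repeated λ = -3 with a single eigenvector.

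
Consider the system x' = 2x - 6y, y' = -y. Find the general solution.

x(t) = 2K_1e^(-t) - K_2e^(2t), y(t) = K_1e^(-t)

Coefficient matrix A = [[2, -6], [0, -1]].
Characteristic polynomial det(A - λI) = λ^2 - λ - 2 = 0.
Eigenvalues λ = -1, 2.
For λ=-1: (A-λI) row 1 is [3, -6], so an eigenvector is (2, 1).
For λ=2: (A-λI) row 1 is [0, -6], so an eigenvector is (-1, 0).
General solution: K_1e^(-t)(2,1) + K_2e^(2t)(-1,0).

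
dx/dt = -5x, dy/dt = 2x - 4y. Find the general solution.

x(t) = c_2e^(-5t), y(t) = c_1e^(-4t) - 2c_2e^(-5t)

Coefficient matrix A = [[-5, 0], [2, -4]].
Characteristic polynomial det(A - λI) = λ^2 + 9λ + 20 = 0.
Eigenvalues λ = -4, -5.
For λ=-4: (A-λI) row 1 is [-1, 0], so an eigenvector is (0, 1).
For λ=-5: (A-λI) row 2 is [2, 1], so an eigenvector is (1, -2).
General solution: c_1e^(-4t)(0,1) + c_2e^(-5t)(1,-2).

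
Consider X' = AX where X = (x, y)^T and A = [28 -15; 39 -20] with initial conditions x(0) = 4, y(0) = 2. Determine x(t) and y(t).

Coefficient matrix A = [[28, -15], [39, -20]].
Characteristic polynomial det(A - λI) = λ^2 - 8λ + 25 = 0.
Eigenvalues λ = 4 ± 3i (complex conjugate pair).
For λ=4+3i: an eigenvector is (1,2) - i(-2,-3) = (1 + 2i, 2 + 3i).
A real fundamental pair from Re and Im of e^((4+3i)t)v: X_1 = e^(4t)(cos(3t)·(1,2) + sin(3t)·(-2,-3)), X_2 = e^(4t)(sin(3t)·(1,2) - cos(3t)·(-2,-3)).
General solution: c_1X_1 + c_2X_2.
Applying x(0)=4, y(0)=2 gives c_1=-8, c_2=6.

x(t) = 22e^(4t)sin(3t) + 4e^(4t)cos(3t), y(t) = 36e^(4t)sin(3t) + 2e^(4t)cos(3t)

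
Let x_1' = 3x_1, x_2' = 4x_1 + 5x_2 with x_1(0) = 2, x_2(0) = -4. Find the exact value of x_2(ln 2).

-32

A = [[3,0],[4,5]]; eigenvalues λ = 3, 5.
Eigenvectors: (1,-2) for λ=3, (0,1) for λ=5.
From the initial condition, c_1 = 2, c_2 = 0.
x_2(ln 2) = (2)(2^3)(-2) + (0)(2^5)(1) = -32.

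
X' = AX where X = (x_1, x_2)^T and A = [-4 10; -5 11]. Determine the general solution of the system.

x_1(t) = 2C_1e^(t) + C_2e^(6t), x_2(t) = C_1e^(t) + C_2e^(6t)

Coefficient matrix A = [[-4, 10], [-5, 11]].
Characteristic polynomial det(A - λI) = λ^2 - 7λ + 6 = 0.
Eigenvalues λ = 1, 6.
For λ=1: (A-λI) row 1 is [-5, 10], so an eigenvector is (2, 1).
For λ=6: (A-λI) row 1 is [-10, 10], so an eigenvector is (1, 1).
General solution: C_1e^(t)(2,1) + C_2e^(6t)(1,1).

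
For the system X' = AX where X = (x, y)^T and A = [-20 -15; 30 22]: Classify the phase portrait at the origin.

unstable spiral

A = [[-20,-15],[30,22]]; det(A-λI) = λ^2 - 2λ + 10.
λ = 1 ± 3i: positive real part.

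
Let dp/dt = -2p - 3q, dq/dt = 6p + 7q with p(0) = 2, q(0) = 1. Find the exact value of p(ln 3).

-228

A = [[-2,-3],[6,7]]; eigenvalues λ = 1, 4.
Eigenvectors: (-1,1) for λ=1, (1,-2) for λ=4.
From the initial condition, c_1 = -5, c_2 = -3.
p(ln 3) = (-5)(3^1)(-1) + (-3)(3^4)(1) = -228.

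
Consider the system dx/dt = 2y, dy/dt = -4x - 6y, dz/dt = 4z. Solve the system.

Coefficient matrix A = [[0, 2, 0], [-4, -6, 0], [0, 0, 4]].
det(A - λI) = 0 gives eigenvalues λ = 4, -4, -2.
For λ=4: eigenvector (0,0,1).
For λ=-4: eigenvector (-1,2,0).
For λ=-2: eigenvector (1,-1,0).
General solution: C_1e^(4t)(0,0,1) + C_2e^(-4t)(-1,2,0) + C_3e^(-2t)(1,-1,0).

x(t) = -C_2e^(-4t) + C_3e^(-2t), y(t) = 2C_2e^(-4t) - C_3e^(-2t), z(t) = C_1e^(4t)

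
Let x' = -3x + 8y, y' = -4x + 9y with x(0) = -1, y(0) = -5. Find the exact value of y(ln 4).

-9200

A = [[-3,8],[-4,9]]; eigenvalues λ = 5, 1.
Eigenvectors: (-1,-1) for λ=5, (-2,-1) for λ=1.
From the initial condition, c_1 = 9, c_2 = -4.
y(ln 4) = (9)(4^5)(-1) + (-4)(4^1)(-1) = -9200.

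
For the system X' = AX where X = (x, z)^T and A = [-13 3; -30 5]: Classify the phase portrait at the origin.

A = [[-13,3],[-30,5]]; det(A-λI) = λ^2 + 8λ + 25.
λ = -4 ± 3i: negative real part.

stable spiral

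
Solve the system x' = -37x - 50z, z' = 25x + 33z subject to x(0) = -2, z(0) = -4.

x(t) = 54e^(-2t)sin(5t) - 2e^(-2t)cos(5t), z(t) = -38e^(-2t)sin(5t) - 4e^(-2t)cos(5t)

Coefficient matrix A = [[-37, -50], [25, 33]].
Characteristic polynomial det(A - λI) = λ^2 + 4λ + 29 = 0.
Eigenvalues λ = -2 ± 5i (complex conjugate pair).
For λ=-2+5i: an eigenvector is (1,-1) - i(3,-2) = (1 - 3i, -1 + 2i).
A real fundamental pair from Re and Im of e^((-2+5i)t)v: X_1 = e^(-2t)(cos(5t)·(1,-1) + sin(5t)·(3,-2)), X_2 = e^(-2t)(sin(5t)·(1,-1) - cos(5t)·(3,-2)).
General solution: c_1X_1 + c_2X_2.
Applying x(0)=-2, z(0)=-4 gives c_1=16, c_2=6.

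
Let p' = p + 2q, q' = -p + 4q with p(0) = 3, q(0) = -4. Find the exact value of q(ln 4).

-592

A = [[1,2],[-1,4]]; eigenvalues λ = 2, 3.
Eigenvectors: (-2,-1) for λ=2, (-1,-1) for λ=3.
From the initial condition, c_1 = -7, c_2 = 11.
q(ln 4) = (-7)(4^2)(-1) + (11)(4^3)(-1) = -592.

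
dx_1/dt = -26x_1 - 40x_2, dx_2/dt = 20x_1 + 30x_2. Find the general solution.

x_1(t) = -3c_1e^(2t)sin(4t) - c_1e^(2t)cos(4t) - c_2e^(2t)sin(4t) + 3c_2e^(2t)cos(4t), x_2(t) = 2c_1e^(2t)sin(4t) + c_1e^(2t)cos(4t) + c_2e^(2t)sin(4t) - 2c_2e^(2t)cos(4t)

Coefficient matrix A = [[-26, -40], [20, 30]].
Characteristic polynomial det(A - λI) = λ^2 - 4λ + 20 = 0.
Eigenvalues λ = 2 ± 4i (complex conjugate pair).
For λ=2+4i: an eigenvector is (-1,1) - i(-3,2) = (-1 + 3i, 1 - 2i).
A real fundamental pair from Re and Im of e^((2+4i)t)v: X_1 = e^(2t)(cos(4t)·(-1,1) + sin(4t)·(-3,2)), X_2 = e^(2t)(sin(4t)·(-1,1) - cos(4t)·(-3,2)).
General solution: c_1X_1 + c_2X_2.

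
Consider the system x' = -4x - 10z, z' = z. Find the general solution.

x(t) = -c_1e^(-4t) - 2c_2e^(t), z(t) = c_2e^(t)

Coefficient matrix A = [[-4, -10], [0, 1]].
Characteristic polynomial det(A - λI) = λ^2 + 3λ - 4 = 0.
Eigenvalues λ = -4, 1.
For λ=-4: (A-λI) row 1 is [0, -10], so an eigenvector is (-1, 0).
For λ=1: (A-λI) row 1 is [-5, -10], so an eigenvector is (-2, 1).
General solution: c_1e^(-4t)(-1,0) + c_2e^(t)(-2,1).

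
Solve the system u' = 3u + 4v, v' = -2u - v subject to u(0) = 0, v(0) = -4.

Coefficient matrix A = [[3, 4], [-2, -1]].
Characteristic polynomial det(A - λI) = λ^2 - 2λ + 5 = 0.
Eigenvalues λ = 1 ± 2i (complex conjugate pair).
For λ=1+2i: an eigenvector is (1,-1) - i(-1,0) = (1 + i, -1).
A real fundamental pair from Re and Im of e^((1+2i)t)v: X_1 = e^(t)(cos(2t)·(1,-1) + sin(2t)·(-1,0)), X_2 = e^(t)(sin(2t)·(1,-1) - cos(2t)·(-1,0)).
General solution: c_1X_1 + c_2X_2.
Applying u(0)=0, v(0)=-4 gives c_1=4, c_2=-4.

u(t) = -8e^(t)sin(2t), v(t) = 4e^(t)sin(2t) - 4e^(t)cos(2t)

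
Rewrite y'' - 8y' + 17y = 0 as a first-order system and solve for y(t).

Let x_1 = y, x_2 = y'. Then x_1' = x_2 and x_2' = -17x_1 + 8x_2.
A = [[0,1],[-17,8]]; det(A-λI) = λ^2 - 8λ + 17.
Eigenvalues λ = 4 ± i.

y(t) = c_1e^(4t)cos(t) + c_2e^(4t)sin(t)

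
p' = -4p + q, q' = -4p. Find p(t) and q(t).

Coefficient matrix A = [[-4, 1], [-4, 0]].
Characteristic polynomial det(A - λI) = λ^2 + 4λ + 4 = 0.
Single eigenvalue λ = -2 with algebraic multiplicity 2.
Eigenvector v = (1,2); generalized eigenvector w with (A-λI)w=v is (-2,-3).
General solution: e^(-2t)[C_1·v + C_2·(t·v + w)].

p(t) = C_1e^(-2t) + C_2te^(-2t) - 2C_2e^(-2t), q(t) = 2C_1e^(-2t) + 2C_2te^(-2t) - 3C_2e^(-2t)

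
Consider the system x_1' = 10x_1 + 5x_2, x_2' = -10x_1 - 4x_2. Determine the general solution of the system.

Coefficient matrix A = [[10, 5], [-10, -4]].
Characteristic polynomial det(A - λI) = λ^2 - 6λ + 10 = 0.
Eigenvalues λ = 3 ± i (complex conjugate pair).
For λ=3+i: an eigenvector is (-1,1) - i(-2,3) = (-1 + 2i, 1 - 3i).
A real fundamental pair from Re and Im of e^((3+i)t)v: X_1 = e^(3t)(cos(t)·(-1,1) + sin(t)·(-2,3)), X_2 = e^(3t)(sin(t)·(-1,1) - cos(t)·(-2,3)).
General solution: K_1X_1 + K_2X_2.

x_1(t) = -2K_1e^(3t)sin(t) - K_1e^(3t)cos(t) - K_2e^(3t)sin(t) + 2K_2e^(3t)cos(t), x_2(t) = 3K_1e^(3t)sin(t) + K_1e^(3t)cos(t) + K_2e^(3t)sin(t) - 3K_2e^(3t)cos(t)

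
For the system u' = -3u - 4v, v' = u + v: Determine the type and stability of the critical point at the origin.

stable improper node

A = [[-3,-4],[1,1]]; det(A-λI) = λ^2 + 2λ + 1.
repeated λ = -1 with a single eigenvector.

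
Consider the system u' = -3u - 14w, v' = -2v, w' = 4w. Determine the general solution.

Coefficient matrix A = [[-3, 0, -14], [0, -2, 0], [0, 0, 4]].
det(A - λI) = 0 gives eigenvalues λ = -3, 4, -2.
For λ=-3: eigenvector (1,0,0).
For λ=4: eigenvector (-2,0,1).
For λ=-2: eigenvector (0,1,0).
General solution: C_1e^(-3t)(1,0,0) + C_2e^(4t)(-2,0,1) + C_3e^(-2t)(0,1,0).

u(t) = C_1e^(-3t) - 2C_2e^(4t), v(t) = C_3e^(-2t), w(t) = C_2e^(4t)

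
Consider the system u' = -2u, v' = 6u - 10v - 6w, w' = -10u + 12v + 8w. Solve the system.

u(t) = C_1e^(-2t), v(t) = -C_2e^(-4t) - C_3e^(2t), w(t) = C_1e^(-2t) + C_2e^(-4t) + 2C_3e^(2t)

Coefficient matrix A = [[-2, 0, 0], [6, -10, -6], [-10, 12, 8]].
det(A - λI) = 0 gives eigenvalues λ = -2, -4, 2.
For λ=-2: eigenvector (1,0,1).
For λ=-4: eigenvector (0,-1,1).
For λ=2: eigenvector (0,-1,2).
General solution: C_1e^(-2t)(1,0,1) + C_2e^(-4t)(0,-1,1) + C_3e^(2t)(0,-1,2).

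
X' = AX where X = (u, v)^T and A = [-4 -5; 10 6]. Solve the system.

u(t) = K_1e^(t)cos(5t) + K_2e^(t)sin(5t), v(t) = K_1e^(t)sin(5t) - K_1e^(t)cos(5t) - K_2e^(t)sin(5t) - K_2e^(t)cos(5t)

Coefficient matrix A = [[-4, -5], [10, 6]].
Characteristic polynomial det(A - λI) = λ^2 - 2λ + 26 = 0.
Eigenvalues λ = 1 ± 5i (complex conjugate pair).
For λ=1+5i: an eigenvector is (1,-1) - i(0,1) = (1, -1 - i).
A real fundamental pair from Re and Im of e^((1+5i)t)v: X_1 = e^(t)(cos(5t)·(1,-1) + sin(5t)·(0,1)), X_2 = e^(t)(sin(5t)·(1,-1) - cos(5t)·(0,1)).
General solution: K_1X_1 + K_2X_2.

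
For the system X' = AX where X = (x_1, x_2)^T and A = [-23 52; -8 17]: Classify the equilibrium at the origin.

A = [[-23,52],[-8,17]]; det(A-λI) = λ^2 + 6λ + 25.
λ = -3 ± 4i: negative real part.

stable spiral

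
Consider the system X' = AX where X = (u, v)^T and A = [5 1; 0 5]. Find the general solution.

Coefficient matrix A = [[5, 1], [0, 5]].
Characteristic polynomial det(A - λI) = λ^2 - 10λ + 25 = 0.
Single eigenvalue λ = 5 with algebraic multiplicity 2.
Eigenvector v = (1,0); generalized eigenvector w with (A-λI)w=v is (-3,1).
General solution: e^(5t)[C_1·v + C_2·(t·v + w)].

u(t) = C_1e^(5t) + C_2te^(5t) - 3C_2e^(5t), v(t) = C_2e^(5t)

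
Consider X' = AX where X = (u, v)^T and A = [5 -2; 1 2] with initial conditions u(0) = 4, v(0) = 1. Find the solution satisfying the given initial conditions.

Coefficient matrix A = [[5, -2], [1, 2]].
Characteristic polynomial det(A - λI) = λ^2 - 7λ + 12 = 0.
Eigenvalues λ = 3, 4.
For λ=3: (A-λI) row 1 is [2, -2], so an eigenvector is (1, 1).
For λ=4: (A-λI) row 1 is [1, -2], so an eigenvector is (2, 1).
General solution: c_1e^(3t)(1,1) + c_2e^(4t)(2,1).
Applying u(0)=4, v(0)=1 gives c_1=-2, c_2=3.

u(t) = 6e^(4t) - 2e^(3t), v(t) = 3e^(4t) - 2e^(3t)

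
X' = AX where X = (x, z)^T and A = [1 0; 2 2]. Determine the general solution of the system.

x(t) = -C_1e^(t), z(t) = 2C_1e^(t) + C_2e^(2t)

Coefficient matrix A = [[1, 0], [2, 2]].
Characteristic polynomial det(A - λI) = λ^2 - 3λ + 2 = 0.
Eigenvalues λ = 1, 2.
For λ=1: (A-λI) row 2 is [2, 1], so an eigenvector is (-1, 2).
For λ=2: (A-λI) row 1 is [-1, 0], so an eigenvector is (0, 1).
General solution: C_1e^(t)(-1,2) + C_2e^(2t)(0,1).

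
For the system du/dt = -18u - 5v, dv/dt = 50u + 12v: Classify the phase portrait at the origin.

stable spiral

A = [[-18,-5],[50,12]]; det(A-λI) = λ^2 + 6λ + 34.
λ = -3 ± 5i: negative real part.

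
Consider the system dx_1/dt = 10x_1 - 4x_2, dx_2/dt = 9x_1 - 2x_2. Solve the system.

Coefficient matrix A = [[10, -4], [9, -2]].
Characteristic polynomial det(A - λI) = λ^2 - 8λ + 16 = 0.
Single eigenvalue λ = 4 with algebraic multiplicity 2.
Eigenvector v = (2,3); generalized eigenvector w with (A-λI)w=v is (1,1).
General solution: e^(4t)[C_1·v + C_2·(t·v + w)].

x_1(t) = 2C_1e^(4t) + 2C_2te^(4t) + C_2e^(4t), x_2(t) = 3C_1e^(4t) + 3C_2te^(4t) + C_2e^(4t)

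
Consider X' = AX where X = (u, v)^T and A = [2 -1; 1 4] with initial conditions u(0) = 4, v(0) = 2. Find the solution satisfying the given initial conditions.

Coefficient matrix A = [[2, -1], [1, 4]].
Characteristic polynomial det(A - λI) = λ^2 - 6λ + 9 = 0.
Single eigenvalue λ = 3 with algebraic multiplicity 2.
Eigenvector v = (-1,1); generalized eigenvector w with (A-λI)w=v is (2,-1).
General solution: e^(3t)[C_1·v + C_2·(t·v + w)].
Applying u(0)=4, v(0)=2 gives C_1=8, C_2=6.

u(t) = -6te^(3t) + 4e^(3t), v(t) = 6te^(3t) + 2e^(3t)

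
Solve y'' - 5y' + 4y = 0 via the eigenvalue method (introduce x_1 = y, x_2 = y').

y(t) = K_1e^(4t) + K_2e^(t)

Let x_1 = y, x_2 = y'. Then x_1' = x_2 and x_2' = -4x_1 + 5x_2.
A = [[0,1],[-4,5]]; det(A-λI) = λ^2 - 5λ + 4.
Eigenvalues λ = 4, 1 with eigenvectors (1,4), (1,1).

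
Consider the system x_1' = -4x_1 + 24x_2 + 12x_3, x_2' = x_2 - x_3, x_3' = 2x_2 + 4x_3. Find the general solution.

Coefficient matrix A = [[-4, 24, 12], [0, 1, -1], [0, 2, 4]].
det(A - λI) = 0 gives eigenvalues λ = -4, 3, 2.
For λ=-4: eigenvector (1,0,0).
For λ=3: eigenvector (0,1,-2).
For λ=2: eigenvector (2,1,-1).
General solution: K_1e^(-4t)(1,0,0) + K_2e^(3t)(0,1,-2) + K_3e^(2t)(2,1,-1).

x_1(t) = K_1e^(-4t) + 2K_3e^(2t), x_2(t) = K_2e^(3t) + K_3e^(2t), x_3(t) = -2K_2e^(3t) - K_3e^(2t)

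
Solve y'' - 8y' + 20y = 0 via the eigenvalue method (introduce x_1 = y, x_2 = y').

y(t) = K_1e^(4t)cos(2t) + K_2e^(4t)sin(2t)

Let x_1 = y, x_2 = y'. Then x_1' = x_2 and x_2' = -20x_1 + 8x_2.
A = [[0,1],[-20,8]]; det(A-λI) = λ^2 - 8λ + 20.
Eigenvalues λ = 4 ± 2i.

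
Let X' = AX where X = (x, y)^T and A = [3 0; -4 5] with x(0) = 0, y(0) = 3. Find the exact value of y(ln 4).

A = [[3,0],[-4,5]]; eigenvalues λ = 5, 3.
Eigenvectors: (0,-1) for λ=5, (1,2) for λ=3.
From the initial condition, c_1 = -3, c_2 = 0.
y(ln 4) = (-3)(4^5)(-1) + (0)(4^3)(2) = 3072.

3072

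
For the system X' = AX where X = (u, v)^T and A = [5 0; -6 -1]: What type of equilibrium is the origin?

saddle

A = [[5,0],[-6,-1]]; det(A-λI) = λ^2 - 4λ - 5.
λ = -1, 5: opposite signs.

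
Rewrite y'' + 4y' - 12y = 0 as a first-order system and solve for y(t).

y(t) = c_1e^(-6t) + c_2e^(2t)

Let x_1 = y, x_2 = y'. Then x_1' = x_2 and x_2' = 12x_1 - 4x_2.
A = [[0,1],[12,-4]]; det(A-λI) = λ^2 + 4λ - 12.
Eigenvalues λ = -6, 2 with eigenvectors (1,-6), (1,2).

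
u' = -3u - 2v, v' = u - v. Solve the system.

Coefficient matrix A = [[-3, -2], [1, -1]].
Characteristic polynomial det(A - λI) = λ^2 + 4λ + 5 = 0.
Eigenvalues λ = -2 ± i (complex conjugate pair).
For λ=-2+i: an eigenvector is (1,0) - i(-1,1) = (1 + i, 0 - i).
A real fundamental pair from Re and Im of e^((-2+i)t)v: X_1 = e^(-2t)(cos(t)·(1,0) + sin(t)·(-1,1)), X_2 = e^(-2t)(sin(t)·(1,0) - cos(t)·(-1,1)).
General solution: K_1X_1 + K_2X_2.

u(t) = -K_1e^(-2t)sin(t) + K_1e^(-2t)cos(t) + K_2e^(-2t)sin(t) + K_2e^(-2t)cos(t), v(t) = K_1e^(-2t)sin(t) - K_2e^(-2t)cos(t)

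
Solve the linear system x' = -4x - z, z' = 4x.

Coefficient matrix A = [[-4, -1], [4, 0]].
Characteristic polynomial det(A - λI) = λ^2 + 4λ + 4 = 0.
Single eigenvalue λ = -2 with algebraic multiplicity 2.
Eigenvector v = (1,-2); generalized eigenvector w with (A-λI)w=v is (1,-3).
General solution: e^(-2t)[c_1·v + c_2·(t·v + w)].

x(t) = c_1e^(-2t) + c_2te^(-2t) + c_2e^(-2t), z(t) = -2c_1e^(-2t) - 2c_2te^(-2t) - 3c_2e^(-2t)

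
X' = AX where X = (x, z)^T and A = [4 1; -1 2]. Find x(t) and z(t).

Coefficient matrix A = [[4, 1], [-1, 2]].
Characteristic polynomial det(A - λI) = λ^2 - 6λ + 9 = 0.
Single eigenvalue λ = 3 with algebraic multiplicity 2.
Eigenvector v = (1,-1); generalized eigenvector w with (A-λI)w=v is (3,-2).
General solution: e^(3t)[K_1·v + K_2·(t·v + w)].

x(t) = K_1e^(3t) + K_2te^(3t) + 3K_2e^(3t), z(t) = -K_1e^(3t) - K_2te^(3t) - 2K_2e^(3t)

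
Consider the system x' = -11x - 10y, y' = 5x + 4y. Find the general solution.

x(t) = -C_1e^(-t) + 2C_2e^(-6t), y(t) = C_1e^(-t) - C_2e^(-6t)

Coefficient matrix A = [[-11, -10], [5, 4]].
Characteristic polynomial det(A - λI) = λ^2 + 7λ + 6 = 0.
Eigenvalues λ = -1, -6.
For λ=-1: (A-λI) row 1 is [-10, -10], so an eigenvector is (-1, 1).
For λ=-6: (A-λI) row 1 is [-5, -10], so an eigenvector is (2, -1).
General solution: C_1e^(-t)(-1,1) + C_2e^(-6t)(2,-1).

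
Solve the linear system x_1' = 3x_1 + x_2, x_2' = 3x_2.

x_1(t) = -K_1e^(3t) - K_2te^(3t) + K_2e^(3t), x_2(t) = -K_2e^(3t)

Coefficient matrix A = [[3, 1], [0, 3]].
Characteristic polynomial det(A - λI) = λ^2 - 6λ + 9 = 0.
Single eigenvalue λ = 3 with algebraic multiplicity 2.
Eigenvector v = (-1,0); generalized eigenvector w with (A-λI)w=v is (1,-1).
General solution: e^(3t)[K_1·v + K_2·(t·v + w)].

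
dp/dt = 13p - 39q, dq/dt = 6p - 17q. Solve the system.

p(t) = 2C_1e^(-2t)sin(3t) + 3C_1e^(-2t)cos(3t) + 3C_2e^(-2t)sin(3t) - 2C_2e^(-2t)cos(3t), q(t) = C_1e^(-2t)sin(3t) + C_1e^(-2t)cos(3t) + C_2e^(-2t)sin(3t) - C_2e^(-2t)cos(3t)

Coefficient matrix A = [[13, -39], [6, -17]].
Characteristic polynomial det(A - λI) = λ^2 + 4λ + 13 = 0.
Eigenvalues λ = -2 ± 3i (complex conjugate pair).
For λ=-2+3i: an eigenvector is (3,1) - i(2,1) = (3 - 2i, 1 - i).
A real fundamental pair from Re and Im of e^((-2+3i)t)v: X_1 = e^(-2t)(cos(3t)·(3,1) + sin(3t)·(2,1)), X_2 = e^(-2t)(sin(3t)·(3,1) - cos(3t)·(2,1)).
General solution: C_1X_1 + C_2X_2.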